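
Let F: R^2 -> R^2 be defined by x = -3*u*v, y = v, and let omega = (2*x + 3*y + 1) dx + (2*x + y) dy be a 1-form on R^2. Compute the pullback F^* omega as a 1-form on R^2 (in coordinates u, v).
F^* omega = (3*v*(6*u*v - 3*v - 1)) du + (18*u^2*v - 15*u*v - 3*u + v) dv

Using F^*(f dg) = (f ∘ F) d(g ∘ F), substitute each coordinate x_i by F_i(u, v) in f_i, and replace dx_i by d F_i = (∂F_i/∂u) du + (∂F_i/∂v) dv.
  For the x component: f_1(F) = -6*u*v + 3*v + 1; d F_1 = (-3*v) du + (-3*u) dv
  For the y component: f_2(F) = v*(1 - 6*u); d F_2 = (0) du + (1) dv
Combining and collecting du, dv coefficients:
  coeff of du: 3*v*(6*u*v - 3*v - 1)
  coeff of dv: 18*u^2*v - 15*u*v - 3*u + v
F^* omega = (3*v*(6*u*v - 3*v - 1)) du + (18*u^2*v - 15*u*v - 3*u + v) dv.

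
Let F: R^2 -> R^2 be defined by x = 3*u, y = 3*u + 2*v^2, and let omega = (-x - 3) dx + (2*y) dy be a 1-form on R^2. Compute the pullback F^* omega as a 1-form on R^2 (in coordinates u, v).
F^* omega = (9*u + 12*v^2 - 9) du + (24*u*v + 16*v^3) dv

Using F^*(f dg) = (f ∘ F) d(g ∘ F), substitute each coordinate x_i by F_i(u, v) in f_i, and replace dx_i by d F_i = (∂F_i/∂u) du + (∂F_i/∂v) dv.
  For the x component: f_1(F) = -3*u - 3; d F_1 = (3) du + (0) dv
  For the y component: f_2(F) = 6*u + 4*v^2; d F_2 = (3) du + (4*v) dv
Combining and collecting du, dv coefficients:
  coeff of du: 9*u + 12*v^2 - 9
  coeff of dv: 24*u*v + 16*v^3
F^* omega = (9*u + 12*v^2 - 9) du + (24*u*v + 16*v^3) dv.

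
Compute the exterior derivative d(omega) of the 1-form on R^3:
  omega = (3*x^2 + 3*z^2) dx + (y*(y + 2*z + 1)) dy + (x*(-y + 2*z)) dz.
d(omega) = (-y - 4*z) dx ∧ dz + (-x - 2*y) dy ∧ dz

For a 1-form omega = sum_i f_i dx_i, the exterior derivative is
  d(omega) = sum_{i < j} (∂f_j/∂x_i - ∂f_i/∂x_j) dx_i ∧ dx_j.
  coefficient of dx ∧ dz: ∂f_3/∂x - ∂f_1/∂z = ∂(x*(-y + 2*z))/∂x - ∂(3*x^2 + 3*z^2)/∂z = -y - 4*z
  coefficient of dy ∧ dz: ∂f_3/∂y - ∂f_2/∂z = ∂(x*(-y + 2*z))/∂y - ∂(y*(y + 2*z + 1))/∂z = -x - 2*y
Assembling: d(omega) = (-y - 4*z) dx ∧ dz + (-x - 2*y) dy ∧ dz.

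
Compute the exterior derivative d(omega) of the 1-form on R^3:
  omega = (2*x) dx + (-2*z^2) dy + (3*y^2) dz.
d(omega) = (6*y + 4*z) dy ∧ dz

For a 1-form omega = sum_i f_i dx_i, the exterior derivative is
  d(omega) = sum_{i < j} (∂f_j/∂x_i - ∂f_i/∂x_j) dx_i ∧ dx_j.
  coefficient of dy ∧ dz: ∂f_3/∂y - ∂f_2/∂z = ∂(3*y^2)/∂y - ∂(-2*z^2)/∂z = 6*y + 4*z
Assembling: d(omega) = (6*y + 4*z) dy ∧ dz.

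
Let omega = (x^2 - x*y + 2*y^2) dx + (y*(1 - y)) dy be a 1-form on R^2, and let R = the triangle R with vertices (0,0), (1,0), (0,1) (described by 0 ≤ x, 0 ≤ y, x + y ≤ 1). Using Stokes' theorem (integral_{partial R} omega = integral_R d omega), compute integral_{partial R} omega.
integral_(partial R) omega = -1/2

Stokes: integral_partial_R omega = integral_R d omega with d omega = (∂Q/∂x - ∂P/∂y) dx ∧ dy.
  ∂Q/∂x = 0
  ∂P/∂y = -x + 4*y
  integrand = ∂Q/∂x - ∂P/∂y = x - 4*y.
Integrating over R: integral_0^1 integral_0^{1-x} (x - 4*y) dy dx = -1/2.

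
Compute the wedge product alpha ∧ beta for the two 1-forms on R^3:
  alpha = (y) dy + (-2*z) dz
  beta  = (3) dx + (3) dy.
alpha ∧ beta = (-3*y) dx ∧ dy + (6*z) dx ∧ dz + (6*z) dy ∧ dz

Distribute the wedge, using dx_i ∧ dx_j = -dx_j ∧ dx_i and dx_i ∧ dx_i = 0. For each pair (i, j) with i < j, the coefficient of dx_i ∧ dx_j in alpha ∧ beta is (alpha_i * beta_j - alpha_j * beta_i). Collecting: alpha ∧ beta = (-3*y) dx ∧ dy + (6*z) dx ∧ dz + (6*z) dy ∧ dz.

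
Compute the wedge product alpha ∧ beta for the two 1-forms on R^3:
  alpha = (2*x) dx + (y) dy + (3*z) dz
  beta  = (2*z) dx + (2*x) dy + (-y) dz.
alpha ∧ beta = (4*x^2 - 2*y*z) dx ∧ dy + (-2*x*y - 6*z^2) dx ∧ dz + (-6*x*z - y^2) dy ∧ dz

Distribute the wedge, using dx_i ∧ dx_j = -dx_j ∧ dx_i and dx_i ∧ dx_i = 0. For each pair (i, j) with i < j, the coefficient of dx_i ∧ dx_j in alpha ∧ beta is (alpha_i * beta_j - alpha_j * beta_i). Collecting: alpha ∧ beta = (4*x^2 - 2*y*z) dx ∧ dy + (-2*x*y - 6*z^2) dx ∧ dz + (-6*x*z - y^2) dy ∧ dz.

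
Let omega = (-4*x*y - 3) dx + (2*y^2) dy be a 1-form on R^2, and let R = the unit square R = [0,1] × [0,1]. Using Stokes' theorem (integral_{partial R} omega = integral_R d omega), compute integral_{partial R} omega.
integral_(partial R) omega = 2

Stokes: integral_partial_R omega = integral_R d omega with d omega = (∂Q/∂x - ∂P/∂y) dx ∧ dy.
  ∂Q/∂x = 0
  ∂P/∂y = -4*x
  integrand = ∂Q/∂x - ∂P/∂y = 4*x.
Integrating over R: integral_0^1 integral_0^1 (4*x) dx dy = 2.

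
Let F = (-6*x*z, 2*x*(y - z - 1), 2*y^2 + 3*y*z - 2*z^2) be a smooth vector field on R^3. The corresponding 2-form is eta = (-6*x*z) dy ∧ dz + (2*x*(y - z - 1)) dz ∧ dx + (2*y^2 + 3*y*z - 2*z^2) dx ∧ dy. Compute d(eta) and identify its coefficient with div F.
d(eta) = (2*x + 3*y - 10*z) dx ∧ dy ∧ dz; div F = 2*x + 3*y - 10*z

For a 2-form in R^3 of the form above, applying d gives a 3-form with coefficient ∂P/∂x + ∂Q/∂y + ∂R/∂z:
  ∂P/∂x = -6*z
  ∂Q/∂y = 2*x
  ∂R/∂z = 3*y - 4*z
Sum = 2*x + 3*y - 10*z, which is exactly div F.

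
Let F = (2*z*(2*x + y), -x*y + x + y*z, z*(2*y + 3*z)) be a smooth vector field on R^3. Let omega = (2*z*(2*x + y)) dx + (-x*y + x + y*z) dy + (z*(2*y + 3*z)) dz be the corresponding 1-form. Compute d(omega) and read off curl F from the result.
d(omega) = (-y + 2*z) dy ∧ dz + (4*x + 2*y) dz ∧ dx + (-y - 2*z + 1) dx ∧ dy; curl F = (-y + 2*z, 4*x + 2*y, -y - 2*z + 1)

d omega = sum_{i<j} (∂f_j/∂x_i - ∂f_i/∂x_j) dx_i ∧ dx_j. Under the identification (dy ∧ dz, dz ∧ dx, dx ∧ dy) ↔ (e_x, e_y, e_z), the coefficients are exactly the components of curl F. Compute:
  ∂R/∂y - ∂Q/∂z = (2*z) - (y) = -y + 2*z
  ∂P/∂z - ∂R/∂x = (4*x + 2*y) - (0) = 4*x + 2*y
  ∂Q/∂x - ∂P/∂y = (1 - y) - (2*z) = -y - 2*z + 1.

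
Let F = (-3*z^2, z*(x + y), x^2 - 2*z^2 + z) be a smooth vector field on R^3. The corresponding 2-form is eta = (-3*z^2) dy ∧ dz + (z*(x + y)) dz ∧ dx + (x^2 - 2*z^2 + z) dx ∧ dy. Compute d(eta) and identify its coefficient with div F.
d(eta) = (1 - 3*z) dx ∧ dy ∧ dz; div F = 1 - 3*z

For a 2-form in R^3 of the form above, applying d gives a 3-form with coefficient ∂P/∂x + ∂Q/∂y + ∂R/∂z:
  ∂P/∂x = 0
  ∂Q/∂y = z
  ∂R/∂z = 1 - 4*z
Sum = 1 - 3*z, which is exactly div F.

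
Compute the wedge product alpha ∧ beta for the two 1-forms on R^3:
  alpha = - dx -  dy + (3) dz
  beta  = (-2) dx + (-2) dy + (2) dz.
alpha ∧ beta = (4) dx ∧ dz + (4) dy ∧ dz

Distribute the wedge, using dx_i ∧ dx_j = -dx_j ∧ dx_i and dx_i ∧ dx_i = 0. For each pair (i, j) with i < j, the coefficient of dx_i ∧ dx_j in alpha ∧ beta is (alpha_i * beta_j - alpha_j * beta_i). Collecting: alpha ∧ beta = (4) dx ∧ dz + (4) dy ∧ dz.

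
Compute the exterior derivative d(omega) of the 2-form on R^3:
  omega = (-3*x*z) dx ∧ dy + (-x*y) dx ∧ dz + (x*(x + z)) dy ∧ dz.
d(omega) = (z) dx ∧ dy ∧ dz

For a 2-form omega = sum_{i<j} g_{ij} dx_i ∧ dx_j, the exterior derivative is
  d(omega) = sum_{i<j} d(g_{ij}) ∧ dx_i ∧ dx_j = sum_{i<j, k} (∂g_{ij}/∂x_k) dx_k ∧ dx_i ∧ dx_j.
Expand each term, using dx_k ∧ dx_i ∧ dx_j = sgn(permutation) dx_{(a)} ∧ dx_{(b)} ∧ dx_{(c)} with (a < b < c) sorted:
  d(-3*x*z) includes (∂/∂z)(-3*x*z) dz = (-3*x) dz, which multiplied by dx ∧ dy gives (-3*x) dx ∧ dy ∧ dz
  d(-x*y) includes (∂/∂y)(-x*y) dy = (-x) dy, which multiplied by dx ∧ dz gives (x) dx ∧ dy ∧ dz
  d(x*(x + z)) includes (∂/∂x)(x*(x + z)) dx = (2*x + z) dx, which multiplied by dy ∧ dz gives (2*x + z) dx ∧ dy ∧ dz
Collecting like 3-forms: d(omega) = (z) dx ∧ dy ∧ dz.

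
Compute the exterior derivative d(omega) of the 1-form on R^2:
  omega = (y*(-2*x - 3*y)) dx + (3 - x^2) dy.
d(omega) = (6*y) dx ∧ dy

For a 1-form omega = sum_i f_i dx_i, the exterior derivative is
  d(omega) = sum_{i < j} (∂f_j/∂x_i - ∂f_i/∂x_j) dx_i ∧ dx_j.
  coefficient of dx ∧ dy: ∂f_2/∂x - ∂f_1/∂y = ∂(3 - x^2)/∂x - ∂(y*(-2*x - 3*y))/∂y = 6*y
Assembling: d(omega) = (6*y) dx ∧ dy.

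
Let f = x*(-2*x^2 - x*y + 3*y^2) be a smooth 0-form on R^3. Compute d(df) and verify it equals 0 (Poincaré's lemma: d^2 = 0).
d(df) = 0

Step 1: df = sum_i (∂f/∂x_i) dx_i = (-6*x^2 - 2*x*y + 3*y^2) dx + (x*(-x + 6*y)) dy + (0) dz.
Step 2: Apply d again. Using the 1-form formula, the coefficient of dx ∧ dy in d(df) is ∂^2 f/∂x ∂y - ∂^2 f/∂y ∂x = (-2*x + 6*y) - (-2*x + 6*y) = 0 (equality of mixed partials for smooth f).
Similarly for dx ∧ dz and dy ∧ dz — all coefficients vanish. So d(df) = 0.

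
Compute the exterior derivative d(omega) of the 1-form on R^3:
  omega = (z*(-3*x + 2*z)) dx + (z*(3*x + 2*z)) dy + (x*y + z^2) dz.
d(omega) = (3*z) dx ∧ dy + (3*x + y - 4*z) dx ∧ dz + (-2*x - 4*z) dy ∧ dz

For a 1-form omega = sum_i f_i dx_i, the exterior derivative is
  d(omega) = sum_{i < j} (∂f_j/∂x_i - ∂f_i/∂x_j) dx_i ∧ dx_j.
  coefficient of dx ∧ dy: ∂f_2/∂x - ∂f_1/∂y = ∂(z*(3*x + 2*z))/∂x - ∂(z*(-3*x + 2*z))/∂y = 3*z
  coefficient of dx ∧ dz: ∂f_3/∂x - ∂f_1/∂z = ∂(x*y + z^2)/∂x - ∂(z*(-3*x + 2*z))/∂z = 3*x + y - 4*z
  coefficient of dy ∧ dz: ∂f_3/∂y - ∂f_2/∂z = ∂(x*y + z^2)/∂y - ∂(z*(3*x + 2*z))/∂z = -2*x - 4*z
Assembling: d(omega) = (3*z) dx ∧ dy + (3*x + y - 4*z) dx ∧ dz + (-2*x - 4*z) dy ∧ dz.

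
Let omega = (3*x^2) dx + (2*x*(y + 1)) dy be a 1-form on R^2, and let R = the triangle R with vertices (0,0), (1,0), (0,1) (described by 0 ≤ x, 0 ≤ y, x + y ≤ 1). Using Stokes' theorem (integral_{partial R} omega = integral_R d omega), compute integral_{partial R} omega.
integral_(partial R) omega = 4/3

Stokes: integral_partial_R omega = integral_R d omega with d omega = (∂Q/∂x - ∂P/∂y) dx ∧ dy.
  ∂Q/∂x = 2*y + 2
  ∂P/∂y = 0
  integrand = ∂Q/∂x - ∂P/∂y = 2*y + 2.
Integrating over R: integral_0^1 integral_0^{1-x} (2*y + 2) dy dx = 4/3.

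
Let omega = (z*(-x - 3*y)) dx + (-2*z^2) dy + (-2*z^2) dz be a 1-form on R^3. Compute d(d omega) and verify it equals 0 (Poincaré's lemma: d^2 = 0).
d(d omega) = 0

Step 1: d omega = sum_{i<j} (∂f_j/∂x_i - ∂f_i/∂x_j) dx_i ∧ dx_j:
  coeff of dx ∧ dy: 3*z
  coeff of dx ∧ dz: x + 3*y
  coeff of dy ∧ dz: 4*z
Step 2: Apply d again to each 2-form coefficient. The only possible 3-form in R^3 is dx ∧ dy ∧ dz, with coefficient
  ∂(coeff of dy∧dz)/∂x - ∂(coeff of dx∧dz)/∂y + ∂(coeff of dx∧dy)/∂z
  = ∂/∂x (4*z) - ∂/∂y (x + 3*y) + ∂/∂z (3*z).
Each of these terms simplifies to sums of mixed partials that cancel in pairs. The result is 0 (by equality of mixed partials for smooth functions — Schwarz / Clairaut).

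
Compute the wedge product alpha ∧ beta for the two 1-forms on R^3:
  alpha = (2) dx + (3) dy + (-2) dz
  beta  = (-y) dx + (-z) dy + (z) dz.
alpha ∧ beta = (3*y - 2*z) dx ∧ dy + (-2*y + 2*z) dx ∧ dz + (z) dy ∧ dz

Distribute the wedge, using dx_i ∧ dx_j = -dx_j ∧ dx_i and dx_i ∧ dx_i = 0. For each pair (i, j) with i < j, the coefficient of dx_i ∧ dx_j in alpha ∧ beta is (alpha_i * beta_j - alpha_j * beta_i). Collecting: alpha ∧ beta = (3*y - 2*z) dx ∧ dy + (-2*y + 2*z) dx ∧ dz + (z) dy ∧ dz.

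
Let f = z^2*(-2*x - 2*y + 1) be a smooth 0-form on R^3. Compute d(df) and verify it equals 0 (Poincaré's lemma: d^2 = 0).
d(df) = 0

Step 1: df = sum_i (∂f/∂x_i) dx_i = (-2*z^2) dx + (-2*z^2) dy + (2*z*(-2*x - 2*y + 1)) dz.
Step 2: Apply d again. Using the 1-form formula, the coefficient of dx ∧ dy in d(df) is ∂^2 f/∂x ∂y - ∂^2 f/∂y ∂x = (0) - (0) = 0 (equality of mixed partials for smooth f).
Similarly for dx ∧ dz and dy ∧ dz — all coefficients vanish. So d(df) = 0.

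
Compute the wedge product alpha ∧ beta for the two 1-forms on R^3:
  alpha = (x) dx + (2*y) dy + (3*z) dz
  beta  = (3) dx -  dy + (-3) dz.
alpha ∧ beta = (-x - 6*y) dx ∧ dy + (-3*x - 9*z) dx ∧ dz + (-6*y + 3*z) dy ∧ dz

Distribute the wedge, using dx_i ∧ dx_j = -dx_j ∧ dx_i and dx_i ∧ dx_i = 0. For each pair (i, j) with i < j, the coefficient of dx_i ∧ dx_j in alpha ∧ beta is (alpha_i * beta_j - alpha_j * beta_i). Collecting: alpha ∧ beta = (-x - 6*y) dx ∧ dy + (-3*x - 9*z) dx ∧ dz + (-6*y + 3*z) dy ∧ dz.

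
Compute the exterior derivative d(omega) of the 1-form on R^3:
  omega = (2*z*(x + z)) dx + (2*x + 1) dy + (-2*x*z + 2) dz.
d(omega) = (2) dx ∧ dy + (-2*x - 6*z) dx ∧ dz

For a 1-form omega = sum_i f_i dx_i, the exterior derivative is
  d(omega) = sum_{i < j} (∂f_j/∂x_i - ∂f_i/∂x_j) dx_i ∧ dx_j.
  coefficient of dx ∧ dy: ∂f_2/∂x - ∂f_1/∂y = ∂(2*x + 1)/∂x - ∂(2*z*(x + z))/∂y = 2
  coefficient of dx ∧ dz: ∂f_3/∂x - ∂f_1/∂z = ∂(-2*x*z + 2)/∂x - ∂(2*z*(x + z))/∂z = -2*x - 6*z
Assembling: d(omega) = (2) dx ∧ dy + (-2*x - 6*z) dx ∧ dz.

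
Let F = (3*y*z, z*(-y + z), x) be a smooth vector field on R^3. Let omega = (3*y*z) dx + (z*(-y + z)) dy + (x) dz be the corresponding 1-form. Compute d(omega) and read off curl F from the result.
d(omega) = (y - 2*z) dy ∧ dz + (3*y - 1) dz ∧ dx + (-3*z) dx ∧ dy; curl F = (y - 2*z, 3*y - 1, -3*z)

d omega = sum_{i<j} (∂f_j/∂x_i - ∂f_i/∂x_j) dx_i ∧ dx_j. Under the identification (dy ∧ dz, dz ∧ dx, dx ∧ dy) ↔ (e_x, e_y, e_z), the coefficients are exactly the components of curl F. Compute:
  ∂R/∂y - ∂Q/∂z = (0) - (-y + 2*z) = y - 2*z
  ∂P/∂z - ∂R/∂x = (3*y) - (1) = 3*y - 1
  ∂Q/∂x - ∂P/∂y = (0) - (3*z) = -3*z.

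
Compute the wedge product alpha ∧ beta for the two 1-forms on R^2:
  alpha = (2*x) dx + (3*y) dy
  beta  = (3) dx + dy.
alpha ∧ beta = (2*x - 9*y) dx ∧ dy

Distribute the wedge, using dx_i ∧ dx_j = -dx_j ∧ dx_i and dx_i ∧ dx_i = 0. For each pair (i, j) with i < j, the coefficient of dx_i ∧ dx_j in alpha ∧ beta is (alpha_i * beta_j - alpha_j * beta_i). Collecting: alpha ∧ beta = (2*x - 9*y) dx ∧ dy.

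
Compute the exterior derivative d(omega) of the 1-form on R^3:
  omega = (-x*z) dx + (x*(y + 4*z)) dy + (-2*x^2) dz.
d(omega) = (y + 4*z) dx ∧ dy + (-3*x) dx ∧ dz + (-4*x) dy ∧ dz

For a 1-form omega = sum_i f_i dx_i, the exterior derivative is
  d(omega) = sum_{i < j} (∂f_j/∂x_i - ∂f_i/∂x_j) dx_i ∧ dx_j.
  coefficient of dx ∧ dy: ∂f_2/∂x - ∂f_1/∂y = ∂(x*(y + 4*z))/∂x - ∂(-x*z)/∂y = y + 4*z
  coefficient of dx ∧ dz: ∂f_3/∂x - ∂f_1/∂z = ∂(-2*x^2)/∂x - ∂(-x*z)/∂z = -3*x
  coefficient of dy ∧ dz: ∂f_3/∂y - ∂f_2/∂z = ∂(-2*x^2)/∂y - ∂(x*(y + 4*z))/∂z = -4*x
Assembling: d(omega) = (y + 4*z) dx ∧ dy + (-3*x) dx ∧ dz + (-4*x) dy ∧ dz.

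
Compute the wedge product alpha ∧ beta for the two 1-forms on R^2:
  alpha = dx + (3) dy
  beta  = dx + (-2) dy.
alpha ∧ beta = (-5) dx ∧ dy

Distribute the wedge, using dx_i ∧ dx_j = -dx_j ∧ dx_i and dx_i ∧ dx_i = 0. For each pair (i, j) with i < j, the coefficient of dx_i ∧ dx_j in alpha ∧ beta is (alpha_i * beta_j - alpha_j * beta_i). Collecting: alpha ∧ beta = (-5) dx ∧ dy.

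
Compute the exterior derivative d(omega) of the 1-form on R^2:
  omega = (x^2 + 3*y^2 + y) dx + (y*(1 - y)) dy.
d(omega) = (-6*y - 1) dx ∧ dy

For a 1-form omega = sum_i f_i dx_i, the exterior derivative is
  d(omega) = sum_{i < j} (∂f_j/∂x_i - ∂f_i/∂x_j) dx_i ∧ dx_j.
  coefficient of dx ∧ dy: ∂f_2/∂x - ∂f_1/∂y = ∂(y*(1 - y))/∂x - ∂(x^2 + 3*y^2 + y)/∂y = -6*y - 1
Assembling: d(omega) = (-6*y - 1) dx ∧ dy.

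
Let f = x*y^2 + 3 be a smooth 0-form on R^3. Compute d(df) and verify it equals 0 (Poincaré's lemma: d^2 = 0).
d(df) = 0

Step 1: df = sum_i (∂f/∂x_i) dx_i = (y^2) dx + (2*x*y) dy + (0) dz.
Step 2: Apply d again. Using the 1-form formula, the coefficient of dx ∧ dy in d(df) is ∂^2 f/∂x ∂y - ∂^2 f/∂y ∂x = (2*y) - (2*y) = 0 (equality of mixed partials for smooth f).
Similarly for dx ∧ dz and dy ∧ dz — all coefficients vanish. So d(df) = 0.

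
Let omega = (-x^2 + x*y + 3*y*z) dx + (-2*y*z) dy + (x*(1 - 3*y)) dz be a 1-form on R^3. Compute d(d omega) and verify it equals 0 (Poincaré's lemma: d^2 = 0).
d(d omega) = 0

Step 1: d omega = sum_{i<j} (∂f_j/∂x_i - ∂f_i/∂x_j) dx_i ∧ dx_j:
  coeff of dx ∧ dy: -x - 3*z
  coeff of dx ∧ dz: 1 - 6*y
  coeff of dy ∧ dz: -3*x + 2*y
Step 2: Apply d again to each 2-form coefficient. The only possible 3-form in R^3 is dx ∧ dy ∧ dz, with coefficient
  ∂(coeff of dy∧dz)/∂x - ∂(coeff of dx∧dz)/∂y + ∂(coeff of dx∧dy)/∂z
  = ∂/∂x (-3*x + 2*y) - ∂/∂y (1 - 6*y) + ∂/∂z (-x - 3*z).
Each of these terms simplifies to sums of mixed partials that cancel in pairs. The result is 0 (by equality of mixed partials for smooth functions — Schwarz / Clairaut).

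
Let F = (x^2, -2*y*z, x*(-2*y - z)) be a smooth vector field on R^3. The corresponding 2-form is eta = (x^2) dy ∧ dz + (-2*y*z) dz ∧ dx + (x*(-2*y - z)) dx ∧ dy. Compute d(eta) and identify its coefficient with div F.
d(eta) = (x - 2*z) dx ∧ dy ∧ dz; div F = x - 2*z

For a 2-form in R^3 of the form above, applying d gives a 3-form with coefficient ∂P/∂x + ∂Q/∂y + ∂R/∂z:
  ∂P/∂x = 2*x
  ∂Q/∂y = -2*z
  ∂R/∂z = -x
Sum = x - 2*z, which is exactly div F.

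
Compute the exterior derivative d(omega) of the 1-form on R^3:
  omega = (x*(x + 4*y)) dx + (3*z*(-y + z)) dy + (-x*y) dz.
d(omega) = (-4*x) dx ∧ dy + (-y) dx ∧ dz + (-x + 3*y - 6*z) dy ∧ dz

For a 1-form omega = sum_i f_i dx_i, the exterior derivative is
  d(omega) = sum_{i < j} (∂f_j/∂x_i - ∂f_i/∂x_j) dx_i ∧ dx_j.
  coefficient of dx ∧ dy: ∂f_2/∂x - ∂f_1/∂y = ∂(3*z*(-y + z))/∂x - ∂(x*(x + 4*y))/∂y = -4*x
  coefficient of dx ∧ dz: ∂f_3/∂x - ∂f_1/∂z = ∂(-x*y)/∂x - ∂(x*(x + 4*y))/∂z = -y
  coefficient of dy ∧ dz: ∂f_3/∂y - ∂f_2/∂z = ∂(-x*y)/∂y - ∂(3*z*(-y + z))/∂z = -x + 3*y - 6*z
Assembling: d(omega) = (-4*x) dx ∧ dy + (-y) dx ∧ dz + (-x + 3*y - 6*z) dy ∧ dz.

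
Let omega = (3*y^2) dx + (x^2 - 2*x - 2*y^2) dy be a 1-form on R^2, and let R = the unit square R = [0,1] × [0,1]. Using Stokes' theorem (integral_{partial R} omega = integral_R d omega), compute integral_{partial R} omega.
integral_(partial R) omega = -4

Stokes: integral_partial_R omega = integral_R d omega with d omega = (∂Q/∂x - ∂P/∂y) dx ∧ dy.
  ∂Q/∂x = 2*x - 2
  ∂P/∂y = 6*y
  integrand = ∂Q/∂x - ∂P/∂y = 2*x - 6*y - 2.
Integrating over R: integral_0^1 integral_0^1 (2*x - 6*y - 2) dx dy = -4.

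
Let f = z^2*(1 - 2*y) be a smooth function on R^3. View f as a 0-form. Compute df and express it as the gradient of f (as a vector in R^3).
df = (0) dx + (-2*z^2) dy + (2*z*(1 - 2*y)) dz; grad f = (0, -2*z^2, 2*z*(1 - 2*y))

For a 0-form f, d f = (∂f/∂x) dx + (∂f/∂y) dy + (∂f/∂z) dz. The components of the vector representation are exactly the entries of grad f in Cartesian coordinates:
  ∂f/∂x = 0
  ∂f/∂y = -2*z^2
  ∂f/∂z = 2*z*(1 - 2*y).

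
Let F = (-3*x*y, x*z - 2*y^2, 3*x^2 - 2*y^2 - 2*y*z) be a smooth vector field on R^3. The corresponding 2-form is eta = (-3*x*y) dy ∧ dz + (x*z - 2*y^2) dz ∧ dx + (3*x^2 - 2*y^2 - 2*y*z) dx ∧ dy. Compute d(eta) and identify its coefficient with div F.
d(eta) = (-9*y) dx ∧ dy ∧ dz; div F = -9*y

For a 2-form in R^3 of the form above, applying d gives a 3-form with coefficient ∂P/∂x + ∂Q/∂y + ∂R/∂z:
  ∂P/∂x = -3*y
  ∂Q/∂y = -4*y
  ∂R/∂z = -2*y
Sum = -9*y, which is exactly div F.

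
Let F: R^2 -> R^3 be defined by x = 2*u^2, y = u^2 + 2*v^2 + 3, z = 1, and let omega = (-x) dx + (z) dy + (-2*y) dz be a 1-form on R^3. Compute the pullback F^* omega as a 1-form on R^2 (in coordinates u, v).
F^* omega = (-8*u^3 + 2*u) du + (4*v) dv

Using F^*(f dg) = (f ∘ F) d(g ∘ F), substitute each coordinate x_i by F_i(u, v) in f_i, and replace dx_i by d F_i = (∂F_i/∂u) du + (∂F_i/∂v) dv.
  For the x component: f_1(F) = -2*u^2; d F_1 = (4*u) du + (0) dv
  For the y component: f_2(F) = 1; d F_2 = (2*u) du + (4*v) dv
  For the z component: f_3(F) = -2*u^2 - 4*v^2 - 6; d F_3 = (0) du + (0) dv
Combining and collecting du, dv coefficients:
  coeff of du: -8*u^3 + 2*u
  coeff of dv: 4*v
F^* omega = (-8*u^3 + 2*u) du + (4*v) dv.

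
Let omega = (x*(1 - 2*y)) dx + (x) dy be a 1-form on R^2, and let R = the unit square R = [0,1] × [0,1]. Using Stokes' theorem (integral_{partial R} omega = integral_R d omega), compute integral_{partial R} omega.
integral_(partial R) omega = 2

Stokes: integral_partial_R omega = integral_R d omega with d omega = (∂Q/∂x - ∂P/∂y) dx ∧ dy.
  ∂Q/∂x = 1
  ∂P/∂y = -2*x
  integrand = ∂Q/∂x - ∂P/∂y = 2*x + 1.
Integrating over R: integral_0^1 integral_0^1 (2*x + 1) dx dy = 2.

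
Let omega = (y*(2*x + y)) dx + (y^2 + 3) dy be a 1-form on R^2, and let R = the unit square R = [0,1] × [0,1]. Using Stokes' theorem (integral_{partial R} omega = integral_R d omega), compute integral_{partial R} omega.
integral_(partial R) omega = -2

Stokes: integral_partial_R omega = integral_R d omega with d omega = (∂Q/∂x - ∂P/∂y) dx ∧ dy.
  ∂Q/∂x = 0
  ∂P/∂y = 2*x + 2*y
  integrand = ∂Q/∂x - ∂P/∂y = -2*x - 2*y.
Integrating over R: integral_0^1 integral_0^1 (-2*x - 2*y) dx dy = -2.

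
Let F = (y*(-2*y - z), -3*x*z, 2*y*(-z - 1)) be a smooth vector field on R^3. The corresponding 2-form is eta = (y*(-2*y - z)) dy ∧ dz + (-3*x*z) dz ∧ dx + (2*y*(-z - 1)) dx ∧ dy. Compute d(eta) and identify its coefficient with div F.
d(eta) = (-2*y) dx ∧ dy ∧ dz; div F = -2*y

For a 2-form in R^3 of the form above, applying d gives a 3-form with coefficient ∂P/∂x + ∂Q/∂y + ∂R/∂z:
  ∂P/∂x = 0
  ∂Q/∂y = 0
  ∂R/∂z = -2*y
Sum = -2*y, which is exactly div F.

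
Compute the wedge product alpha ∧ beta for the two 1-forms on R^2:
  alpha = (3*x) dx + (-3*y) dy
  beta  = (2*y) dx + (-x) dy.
alpha ∧ beta = (-3*x^2 + 6*y^2) dx ∧ dy

Distribute the wedge, using dx_i ∧ dx_j = -dx_j ∧ dx_i and dx_i ∧ dx_i = 0. For each pair (i, j) with i < j, the coefficient of dx_i ∧ dx_j in alpha ∧ beta is (alpha_i * beta_j - alpha_j * beta_i). Collecting: alpha ∧ beta = (-3*x^2 + 6*y^2) dx ∧ dy.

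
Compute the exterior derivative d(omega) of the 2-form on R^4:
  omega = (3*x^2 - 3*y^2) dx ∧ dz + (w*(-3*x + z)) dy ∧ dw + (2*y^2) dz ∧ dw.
d(omega) = (6*y) dx ∧ dy ∧ dz + (-3*w) dx ∧ dy ∧ dw + (-w + 4*y) dy ∧ dz ∧ dw

For a 2-form omega = sum_{i<j} g_{ij} dx_i ∧ dx_j, the exterior derivative is
  d(omega) = sum_{i<j} d(g_{ij}) ∧ dx_i ∧ dx_j = sum_{i<j, k} (∂g_{ij}/∂x_k) dx_k ∧ dx_i ∧ dx_j.
Expand each term, using dx_k ∧ dx_i ∧ dx_j = sgn(permutation) dx_{(a)} ∧ dx_{(b)} ∧ dx_{(c)} with (a < b < c) sorted:
  d(3*x^2 - 3*y^2) includes (∂/∂y)(3*x^2 - 3*y^2) dy = (-6*y) dy, which multiplied by dx ∧ dz gives (6*y) dx ∧ dy ∧ dz
  d(w*(-3*x + z)) includes (∂/∂x)(w*(-3*x + z)) dx = (-3*w) dx, which multiplied by dy ∧ dw gives (-3*w) dx ∧ dy ∧ dw
  d(w*(-3*x + z)) includes (∂/∂z)(w*(-3*x + z)) dz = (w) dz, which multiplied by dy ∧ dw gives (-w) dy ∧ dz ∧ dw
  d(2*y^2) includes (∂/∂y)(2*y^2) dy = (4*y) dy, which multiplied by dz ∧ dw gives (4*y) dy ∧ dz ∧ dw
Collecting like 3-forms: d(omega) = (6*y) dx ∧ dy ∧ dz + (-3*w) dx ∧ dy ∧ dw + (-w + 4*y) dy ∧ dz ∧ dw.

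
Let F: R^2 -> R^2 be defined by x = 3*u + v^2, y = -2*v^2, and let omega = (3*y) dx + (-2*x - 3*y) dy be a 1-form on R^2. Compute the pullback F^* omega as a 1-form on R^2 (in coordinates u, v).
F^* omega = (-18*v^2) du + (24*u*v - 28*v^3) dv

Using F^*(f dg) = (f ∘ F) d(g ∘ F), substitute each coordinate x_i by F_i(u, v) in f_i, and replace dx_i by d F_i = (∂F_i/∂u) du + (∂F_i/∂v) dv.
  For the x component: f_1(F) = -6*v^2; d F_1 = (3) du + (2*v) dv
  For the y component: f_2(F) = -6*u + 4*v^2; d F_2 = (0) du + (-4*v) dv
Combining and collecting du, dv coefficients:
  coeff of du: -18*v^2
  coeff of dv: 24*u*v - 28*v^3
F^* omega = (-18*v^2) du + (24*u*v - 28*v^3) dv.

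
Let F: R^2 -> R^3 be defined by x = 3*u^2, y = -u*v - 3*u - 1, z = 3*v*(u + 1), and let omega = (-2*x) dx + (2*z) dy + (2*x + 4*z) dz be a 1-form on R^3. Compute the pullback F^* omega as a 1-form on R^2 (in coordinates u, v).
F^* omega = (-36*u^3 + 18*u^2*v + 30*u*v^2 - 18*u*v + 30*v^2 - 18*v) du + (18*u^3 + 30*u^2*v + 18*u^2 + 66*u*v + 36*v) dv

Using F^*(f dg) = (f ∘ F) d(g ∘ F), substitute each coordinate x_i by F_i(u, v) in f_i, and replace dx_i by d F_i = (∂F_i/∂u) du + (∂F_i/∂v) dv.
  For the x component: f_1(F) = -6*u^2; d F_1 = (6*u) du + (0) dv
  For the y component: f_2(F) = 6*v*(u + 1); d F_2 = (-v - 3) du + (-u) dv
  For the z component: f_3(F) = 6*u^2 + 12*u*v + 12*v; d F_3 = (3*v) du + (3*u + 3) dv
Combining and collecting du, dv coefficients:
  coeff of du: -36*u^3 + 18*u^2*v + 30*u*v^2 - 18*u*v + 30*v^2 - 18*v
  coeff of dv: 18*u^3 + 30*u^2*v + 18*u^2 + 66*u*v + 36*v
F^* omega = (-36*u^3 + 18*u^2*v + 30*u*v^2 - 18*u*v + 30*v^2 - 18*v) du + (18*u^3 + 30*u^2*v + 18*u^2 + 66*u*v + 36*v) dv.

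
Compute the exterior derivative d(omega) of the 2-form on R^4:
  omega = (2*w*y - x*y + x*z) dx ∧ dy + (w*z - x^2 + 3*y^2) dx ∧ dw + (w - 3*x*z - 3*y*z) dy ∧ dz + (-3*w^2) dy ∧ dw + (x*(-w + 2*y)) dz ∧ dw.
d(omega) = (x - 3*z) dx ∧ dy ∧ dz + (-4*y) dx ∧ dy ∧ dw + (-2*w + 2*y) dx ∧ dz ∧ dw + (2*x + 1) dy ∧ dz ∧ dw

For a 2-form omega = sum_{i<j} g_{ij} dx_i ∧ dx_j, the exterior derivative is
  d(omega) = sum_{i<j} d(g_{ij}) ∧ dx_i ∧ dx_j = sum_{i<j, k} (∂g_{ij}/∂x_k) dx_k ∧ dx_i ∧ dx_j.
Expand each term, using dx_k ∧ dx_i ∧ dx_j = sgn(permutation) dx_{(a)} ∧ dx_{(b)} ∧ dx_{(c)} with (a < b < c) sorted:
  d(2*w*y - x*y + x*z) includes (∂/∂z)(2*w*y - x*y + x*z) dz = (x) dz, which multiplied by dx ∧ dy gives (x) dx ∧ dy ∧ dz
  d(2*w*y - x*y + x*z) includes (∂/∂w)(2*w*y - x*y + x*z) dw = (2*y) dw, which multiplied by dx ∧ dy gives (2*y) dx ∧ dy ∧ dw
  d(w*z - x^2 + 3*y^2) includes (∂/∂y)(w*z - x^2 + 3*y^2) dy = (6*y) dy, which multiplied by dx ∧ dw gives (-6*y) dx ∧ dy ∧ dw
  d(w*z - x^2 + 3*y^2) includes (∂/∂z)(w*z - x^2 + 3*y^2) dz = (w) dz, which multiplied by dx ∧ dw gives (-w) dx ∧ dz ∧ dw
  d(w - 3*x*z - 3*y*z) includes (∂/∂x)(w - 3*x*z - 3*y*z) dx = (-3*z) dx, which multiplied by dy ∧ dz gives (-3*z) dx ∧ dy ∧ dz
  d(w - 3*x*z - 3*y*z) includes (∂/∂w)(w - 3*x*z - 3*y*z) dw = (1) dw, which multiplied by dy ∧ dz gives (1) dy ∧ dz ∧ dw
  d(x*(-w + 2*y)) includes (∂/∂x)(x*(-w + 2*y)) dx = (-w + 2*y) dx, which multiplied by dz ∧ dw gives (-w + 2*y) dx ∧ dz ∧ dw
  d(x*(-w + 2*y)) includes (∂/∂y)(x*(-w + 2*y)) dy = (2*x) dy, which multiplied by dz ∧ dw gives (2*x) dy ∧ dz ∧ dw
Collecting like 3-forms: d(omega) = (x - 3*z) dx ∧ dy ∧ dz + (-4*y) dx ∧ dy ∧ dw + (-2*w + 2*y) dx ∧ dz ∧ dw + (2*x + 1) dy ∧ dz ∧ dw.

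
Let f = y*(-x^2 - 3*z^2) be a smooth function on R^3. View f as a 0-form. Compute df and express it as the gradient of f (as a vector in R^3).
df = (-2*x*y) dx + (-x^2 - 3*z^2) dy + (-6*y*z) dz; grad f = (-2*x*y, -x^2 - 3*z^2, -6*y*z)

For a 0-form f, d f = (∂f/∂x) dx + (∂f/∂y) dy + (∂f/∂z) dz. The components of the vector representation are exactly the entries of grad f in Cartesian coordinates:
  ∂f/∂x = -2*x*y
  ∂f/∂y = -x^2 - 3*z^2
  ∂f/∂z = -6*y*z.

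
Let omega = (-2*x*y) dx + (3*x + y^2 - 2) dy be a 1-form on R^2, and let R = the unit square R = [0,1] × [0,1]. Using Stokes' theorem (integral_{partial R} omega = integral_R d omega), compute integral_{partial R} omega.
integral_(partial R) omega = 4

Stokes: integral_partial_R omega = integral_R d omega with d omega = (∂Q/∂x - ∂P/∂y) dx ∧ dy.
  ∂Q/∂x = 3
  ∂P/∂y = -2*x
  integrand = ∂Q/∂x - ∂P/∂y = 2*x + 3.
Integrating over R: integral_0^1 integral_0^1 (2*x + 3) dx dy = 4.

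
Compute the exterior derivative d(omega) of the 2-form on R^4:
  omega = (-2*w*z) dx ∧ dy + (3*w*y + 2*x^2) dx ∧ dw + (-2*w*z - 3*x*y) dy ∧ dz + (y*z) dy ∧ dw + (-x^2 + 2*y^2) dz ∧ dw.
d(omega) = (-2*w - 3*y) dx ∧ dy ∧ dz + (-3*w - 2*z) dx ∧ dy ∧ dw + (3*y - 2*z) dy ∧ dz ∧ dw + (-2*x) dx ∧ dz ∧ dw

For a 2-form omega = sum_{i<j} g_{ij} dx_i ∧ dx_j, the exterior derivative is
  d(omega) = sum_{i<j} d(g_{ij}) ∧ dx_i ∧ dx_j = sum_{i<j, k} (∂g_{ij}/∂x_k) dx_k ∧ dx_i ∧ dx_j.
Expand each term, using dx_k ∧ dx_i ∧ dx_j = sgn(permutation) dx_{(a)} ∧ dx_{(b)} ∧ dx_{(c)} with (a < b < c) sorted:
  d(-2*w*z) includes (∂/∂z)(-2*w*z) dz = (-2*w) dz, which multiplied by dx ∧ dy gives (-2*w) dx ∧ dy ∧ dz
  d(-2*w*z) includes (∂/∂w)(-2*w*z) dw = (-2*z) dw, which multiplied by dx ∧ dy gives (-2*z) dx ∧ dy ∧ dw
  d(3*w*y + 2*x^2) includes (∂/∂y)(3*w*y + 2*x^2) dy = (3*w) dy, which multiplied by dx ∧ dw gives (-3*w) dx ∧ dy ∧ dw
  d(-2*w*z - 3*x*y) includes (∂/∂x)(-2*w*z - 3*x*y) dx = (-3*y) dx, which multiplied by dy ∧ dz gives (-3*y) dx ∧ dy ∧ dz
  d(-2*w*z - 3*x*y) includes (∂/∂w)(-2*w*z - 3*x*y) dw = (-2*z) dw, which multiplied by dy ∧ dz gives (-2*z) dy ∧ dz ∧ dw
  d(y*z) includes (∂/∂z)(y*z) dz = (y) dz, which multiplied by dy ∧ dw gives (-y) dy ∧ dz ∧ dw
  d(-x^2 + 2*y^2) includes (∂/∂x)(-x^2 + 2*y^2) dx = (-2*x) dx, which multiplied by dz ∧ dw gives (-2*x) dx ∧ dz ∧ dw
  d(-x^2 + 2*y^2) includes (∂/∂y)(-x^2 + 2*y^2) dy = (4*y) dy, which multiplied by dz ∧ dw gives (4*y) dy ∧ dz ∧ dw
Collecting like 3-forms: d(omega) = (-2*w - 3*y) dx ∧ dy ∧ dz + (-3*w - 2*z) dx ∧ dy ∧ dw + (3*y - 2*z) dy ∧ dz ∧ dw + (-2*x) dx ∧ dz ∧ dw.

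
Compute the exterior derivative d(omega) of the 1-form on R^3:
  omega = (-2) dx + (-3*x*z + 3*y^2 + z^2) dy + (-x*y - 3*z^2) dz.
d(omega) = (-3*z) dx ∧ dy + (-y) dx ∧ dz + (2*x - 2*z) dy ∧ dz

For a 1-form omega = sum_i f_i dx_i, the exterior derivative is
  d(omega) = sum_{i < j} (∂f_j/∂x_i - ∂f_i/∂x_j) dx_i ∧ dx_j.
  coefficient of dx ∧ dy: ∂f_2/∂x - ∂f_1/∂y = ∂(-3*x*z + 3*y^2 + z^2)/∂x - ∂(-2)/∂y = -3*z
  coefficient of dx ∧ dz: ∂f_3/∂x - ∂f_1/∂z = ∂(-x*y - 3*z^2)/∂x - ∂(-2)/∂z = -y
  coefficient of dy ∧ dz: ∂f_3/∂y - ∂f_2/∂z = ∂(-x*y - 3*z^2)/∂y - ∂(-3*x*z + 3*y^2 + z^2)/∂z = 2*x - 2*z
Assembling: d(omega) = (-3*z) dx ∧ dy + (-y) dx ∧ dz + (2*x - 2*z) dy ∧ dz.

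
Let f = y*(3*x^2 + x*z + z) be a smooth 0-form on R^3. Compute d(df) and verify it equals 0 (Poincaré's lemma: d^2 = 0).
d(df) = 0

Step 1: df = sum_i (∂f/∂x_i) dx_i = (y*(6*x + z)) dx + (3*x^2 + x*z + z) dy + (y*(x + 1)) dz.
Step 2: Apply d again. Using the 1-form formula, the coefficient of dx ∧ dy in d(df) is ∂^2 f/∂x ∂y - ∂^2 f/∂y ∂x = (6*x + z) - (6*x + z) = 0 (equality of mixed partials for smooth f).
Similarly for dx ∧ dz and dy ∧ dz — all coefficients vanish. So d(df) = 0.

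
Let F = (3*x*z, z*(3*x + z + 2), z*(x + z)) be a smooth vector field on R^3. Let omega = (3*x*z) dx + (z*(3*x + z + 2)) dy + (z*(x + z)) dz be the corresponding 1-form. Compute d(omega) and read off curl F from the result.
d(omega) = (-3*x - 2*z - 2) dy ∧ dz + (3*x - z) dz ∧ dx + (3*z) dx ∧ dy; curl F = (-3*x - 2*z - 2, 3*x - z, 3*z)

d omega = sum_{i<j} (∂f_j/∂x_i - ∂f_i/∂x_j) dx_i ∧ dx_j. Under the identification (dy ∧ dz, dz ∧ dx, dx ∧ dy) ↔ (e_x, e_y, e_z), the coefficients are exactly the components of curl F. Compute:
  ∂R/∂y - ∂Q/∂z = (0) - (3*x + 2*z + 2) = -3*x - 2*z - 2
  ∂P/∂z - ∂R/∂x = (3*x) - (z) = 3*x - z
  ∂Q/∂x - ∂P/∂y = (3*z) - (0) = 3*z.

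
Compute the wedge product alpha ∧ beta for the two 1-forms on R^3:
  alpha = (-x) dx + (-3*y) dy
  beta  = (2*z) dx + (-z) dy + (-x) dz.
alpha ∧ beta = (z*(x + 6*y)) dx ∧ dy + (x^2) dx ∧ dz + (3*x*y) dy ∧ dz

Distribute the wedge, using dx_i ∧ dx_j = -dx_j ∧ dx_i and dx_i ∧ dx_i = 0. For each pair (i, j) with i < j, the coefficient of dx_i ∧ dx_j in alpha ∧ beta is (alpha_i * beta_j - alpha_j * beta_i). Collecting: alpha ∧ beta = (z*(x + 6*y)) dx ∧ dy + (x^2) dx ∧ dz + (3*x*y) dy ∧ dz.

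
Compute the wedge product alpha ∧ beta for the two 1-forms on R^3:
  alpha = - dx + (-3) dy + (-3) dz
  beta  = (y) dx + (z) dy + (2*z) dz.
alpha ∧ beta = (3*y - z) dx ∧ dy + (3*y - 2*z) dx ∧ dz + (-3*z) dy ∧ dz

Distribute the wedge, using dx_i ∧ dx_j = -dx_j ∧ dx_i and dx_i ∧ dx_i = 0. For each pair (i, j) with i < j, the coefficient of dx_i ∧ dx_j in alpha ∧ beta is (alpha_i * beta_j - alpha_j * beta_i). Collecting: alpha ∧ beta = (3*y - z) dx ∧ dy + (3*y - 2*z) dx ∧ dz + (-3*z) dy ∧ dz.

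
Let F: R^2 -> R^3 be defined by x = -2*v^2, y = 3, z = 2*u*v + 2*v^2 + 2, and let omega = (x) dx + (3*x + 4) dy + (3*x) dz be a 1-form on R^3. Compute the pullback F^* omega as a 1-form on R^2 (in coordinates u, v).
F^* omega = (-12*v^3) du + (v^2*(-12*u - 16*v)) dv

Using F^*(f dg) = (f ∘ F) d(g ∘ F), substitute each coordinate x_i by F_i(u, v) in f_i, and replace dx_i by d F_i = (∂F_i/∂u) du + (∂F_i/∂v) dv.
  For the x component: f_1(F) = -2*v^2; d F_1 = (0) du + (-4*v) dv
  For the y component: f_2(F) = 4 - 6*v^2; d F_2 = (0) du + (0) dv
  For the z component: f_3(F) = -6*v^2; d F_3 = (2*v) du + (2*u + 4*v) dv
Combining and collecting du, dv coefficients:
  coeff of du: -12*v^3
  coeff of dv: v^2*(-12*u - 16*v)
F^* omega = (-12*v^3) du + (v^2*(-12*u - 16*v)) dv.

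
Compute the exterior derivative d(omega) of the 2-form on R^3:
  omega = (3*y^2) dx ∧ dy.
d(omega) = 0

For a 2-form omega = sum_{i<j} g_{ij} dx_i ∧ dx_j, the exterior derivative is
  d(omega) = sum_{i<j} d(g_{ij}) ∧ dx_i ∧ dx_j = sum_{i<j, k} (∂g_{ij}/∂x_k) dx_k ∧ dx_i ∧ dx_j.
Expand each term, using dx_k ∧ dx_i ∧ dx_j = sgn(permutation) dx_{(a)} ∧ dx_{(b)} ∧ dx_{(c)} with (a < b < c) sorted:

Collecting like 3-forms: d(omega) = 0.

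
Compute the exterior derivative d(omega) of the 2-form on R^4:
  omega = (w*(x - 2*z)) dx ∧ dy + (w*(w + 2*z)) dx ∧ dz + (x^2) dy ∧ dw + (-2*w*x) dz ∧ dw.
d(omega) = (-2*w) dx ∧ dy ∧ dz + (3*x - 2*z) dx ∧ dy ∧ dw + (2*z) dx ∧ dz ∧ dw

For a 2-form omega = sum_{i<j} g_{ij} dx_i ∧ dx_j, the exterior derivative is
  d(omega) = sum_{i<j} d(g_{ij}) ∧ dx_i ∧ dx_j = sum_{i<j, k} (∂g_{ij}/∂x_k) dx_k ∧ dx_i ∧ dx_j.
Expand each term, using dx_k ∧ dx_i ∧ dx_j = sgn(permutation) dx_{(a)} ∧ dx_{(b)} ∧ dx_{(c)} with (a < b < c) sorted:
  d(w*(x - 2*z)) includes (∂/∂z)(w*(x - 2*z)) dz = (-2*w) dz, which multiplied by dx ∧ dy gives (-2*w) dx ∧ dy ∧ dz
  d(w*(x - 2*z)) includes (∂/∂w)(w*(x - 2*z)) dw = (x - 2*z) dw, which multiplied by dx ∧ dy gives (x - 2*z) dx ∧ dy ∧ dw
  d(w*(w + 2*z)) includes (∂/∂w)(w*(w + 2*z)) dw = (2*w + 2*z) dw, which multiplied by dx ∧ dz gives (2*w + 2*z) dx ∧ dz ∧ dw
  d(x^2) includes (∂/∂x)(x^2) dx = (2*x) dx, which multiplied by dy ∧ dw gives (2*x) dx ∧ dy ∧ dw
  d(-2*w*x) includes (∂/∂x)(-2*w*x) dx = (-2*w) dx, which multiplied by dz ∧ dw gives (-2*w) dx ∧ dz ∧ dw
Collecting like 3-forms: d(omega) = (-2*w) dx ∧ dy ∧ dz + (3*x - 2*z) dx ∧ dy ∧ dw + (2*z) dx ∧ dz ∧ dw.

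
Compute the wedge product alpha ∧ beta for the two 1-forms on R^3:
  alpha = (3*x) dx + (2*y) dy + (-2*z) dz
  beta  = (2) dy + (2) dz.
alpha ∧ beta = (6*x) dx ∧ dy + (6*x) dx ∧ dz + (4*y + 4*z) dy ∧ dz

Distribute the wedge, using dx_i ∧ dx_j = -dx_j ∧ dx_i and dx_i ∧ dx_i = 0. For each pair (i, j) with i < j, the coefficient of dx_i ∧ dx_j in alpha ∧ beta is (alpha_i * beta_j - alpha_j * beta_i). Collecting: alpha ∧ beta = (6*x) dx ∧ dy + (6*x) dx ∧ dz + (4*y + 4*z) dy ∧ dz.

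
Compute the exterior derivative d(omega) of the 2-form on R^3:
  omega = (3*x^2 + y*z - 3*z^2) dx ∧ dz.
d(omega) = (-z) dx ∧ dy ∧ dz

For a 2-form omega = sum_{i<j} g_{ij} dx_i ∧ dx_j, the exterior derivative is
  d(omega) = sum_{i<j} d(g_{ij}) ∧ dx_i ∧ dx_j = sum_{i<j, k} (∂g_{ij}/∂x_k) dx_k ∧ dx_i ∧ dx_j.
Expand each term, using dx_k ∧ dx_i ∧ dx_j = sgn(permutation) dx_{(a)} ∧ dx_{(b)} ∧ dx_{(c)} with (a < b < c) sorted:
  d(3*x^2 + y*z - 3*z^2) includes (∂/∂y)(3*x^2 + y*z - 3*z^2) dy = (z) dy, which multiplied by dx ∧ dz gives (-z) dx ∧ dy ∧ dz
Collecting like 3-forms: d(omega) = (-z) dx ∧ dy ∧ dz.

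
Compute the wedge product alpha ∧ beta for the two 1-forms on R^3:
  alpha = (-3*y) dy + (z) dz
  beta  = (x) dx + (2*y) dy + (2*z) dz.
alpha ∧ beta = (3*x*y) dx ∧ dy + (-8*y*z) dy ∧ dz + (-x*z) dx ∧ dz

Distribute the wedge, using dx_i ∧ dx_j = -dx_j ∧ dx_i and dx_i ∧ dx_i = 0. For each pair (i, j) with i < j, the coefficient of dx_i ∧ dx_j in alpha ∧ beta is (alpha_i * beta_j - alpha_j * beta_i). Collecting: alpha ∧ beta = (3*x*y) dx ∧ dy + (-8*y*z) dy ∧ dz + (-x*z) dx ∧ dz.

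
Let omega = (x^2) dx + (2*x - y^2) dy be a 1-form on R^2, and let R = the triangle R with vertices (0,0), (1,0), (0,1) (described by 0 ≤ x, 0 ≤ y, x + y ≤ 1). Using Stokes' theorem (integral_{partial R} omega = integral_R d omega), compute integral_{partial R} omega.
integral_(partial R) omega = 1

Stokes: integral_partial_R omega = integral_R d omega with d omega = (∂Q/∂x - ∂P/∂y) dx ∧ dy.
  ∂Q/∂x = 2
  ∂P/∂y = 0
  integrand = ∂Q/∂x - ∂P/∂y = 2.
Integrating over R: integral_0^1 integral_0^{1-x} (2) dy dx = 1.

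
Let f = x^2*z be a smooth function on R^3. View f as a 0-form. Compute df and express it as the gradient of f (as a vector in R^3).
df = (2*x*z) dx + (0) dy + (x^2) dz; grad f = (2*x*z, 0, x^2)

For a 0-form f, d f = (∂f/∂x) dx + (∂f/∂y) dy + (∂f/∂z) dz. The components of the vector representation are exactly the entries of grad f in Cartesian coordinates:
  ∂f/∂x = 2*x*z
  ∂f/∂y = 0
  ∂f/∂z = x^2.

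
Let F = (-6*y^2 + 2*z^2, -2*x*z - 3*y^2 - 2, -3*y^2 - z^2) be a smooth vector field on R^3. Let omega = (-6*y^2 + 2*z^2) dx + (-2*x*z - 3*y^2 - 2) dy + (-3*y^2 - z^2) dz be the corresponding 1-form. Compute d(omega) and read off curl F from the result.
d(omega) = (2*x - 6*y) dy ∧ dz + (4*z) dz ∧ dx + (12*y - 2*z) dx ∧ dy; curl F = (2*x - 6*y, 4*z, 12*y - 2*z)

d omega = sum_{i<j} (∂f_j/∂x_i - ∂f_i/∂x_j) dx_i ∧ dx_j. Under the identification (dy ∧ dz, dz ∧ dx, dx ∧ dy) ↔ (e_x, e_y, e_z), the coefficients are exactly the components of curl F. Compute:
  ∂R/∂y - ∂Q/∂z = (-6*y) - (-2*x) = 2*x - 6*y
  ∂P/∂z - ∂R/∂x = (4*z) - (0) = 4*z
  ∂Q/∂x - ∂P/∂y = (-2*z) - (-12*y) = 12*y - 2*z.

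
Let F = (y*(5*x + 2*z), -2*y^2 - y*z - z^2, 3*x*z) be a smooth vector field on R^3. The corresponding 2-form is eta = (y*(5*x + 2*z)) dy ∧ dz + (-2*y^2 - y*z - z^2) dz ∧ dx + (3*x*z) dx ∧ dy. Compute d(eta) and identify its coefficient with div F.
d(eta) = (3*x + y - z) dx ∧ dy ∧ dz; div F = 3*x + y - z

For a 2-form in R^3 of the form above, applying d gives a 3-form with coefficient ∂P/∂x + ∂Q/∂y + ∂R/∂z:
  ∂P/∂x = 5*y
  ∂Q/∂y = -4*y - z
  ∂R/∂z = 3*x
Sum = 3*x + y - z, which is exactly div F.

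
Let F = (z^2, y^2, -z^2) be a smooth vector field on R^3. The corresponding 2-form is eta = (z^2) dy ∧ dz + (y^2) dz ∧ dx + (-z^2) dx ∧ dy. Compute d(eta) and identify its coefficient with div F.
d(eta) = (2*y - 2*z) dx ∧ dy ∧ dz; div F = 2*y - 2*z

For a 2-form in R^3 of the form above, applying d gives a 3-form with coefficient ∂P/∂x + ∂Q/∂y + ∂R/∂z:
  ∂P/∂x = 0
  ∂Q/∂y = 2*y
  ∂R/∂z = -2*z
Sum = 2*y - 2*z, which is exactly div F.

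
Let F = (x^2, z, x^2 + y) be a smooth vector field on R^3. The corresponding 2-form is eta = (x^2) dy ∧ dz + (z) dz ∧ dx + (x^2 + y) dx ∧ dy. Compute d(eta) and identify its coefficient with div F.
d(eta) = (2*x) dx ∧ dy ∧ dz; div F = 2*x

For a 2-form in R^3 of the form above, applying d gives a 3-form with coefficient ∂P/∂x + ∂Q/∂y + ∂R/∂z:
  ∂P/∂x = 2*x
  ∂Q/∂y = 0
  ∂R/∂z = 0
Sum = 2*x, which is exactly div F.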